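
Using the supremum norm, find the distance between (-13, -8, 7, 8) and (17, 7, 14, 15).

max(|x_i - y_i|) = max(|-13 - 17|, |-8 - 7|, |7 - 14|, |8 - 15|) = max(30, 15, 7, 7) = 30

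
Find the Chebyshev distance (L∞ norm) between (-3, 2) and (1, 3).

max(|x_i - y_i|) = max(|-3 - 1|, |2 - 3|) = max(4, 1) = 4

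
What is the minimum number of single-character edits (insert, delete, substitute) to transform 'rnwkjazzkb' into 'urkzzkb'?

Let D[i][j] be the edit distance between the first i characters of 'rnwkjazzkb' and the first j characters of 'urkzzkb', with D[i][0] = i, D[0][j] = j, and D[i][j] = D[i-1][j-1] if the characters match, else 1 + min(D[i-1][j], D[i][j-1], D[i-1][j-1]). Filling the table (rows: prefixes of 'rnwkjazzkb', columns: prefixes of 'urkzzkb'):
     ε  u  r  k  z  z  k  b
  ε  0  1  2  3  4  5  6  7
  r  1  1  1  2  3  4  5  6
  n  2  2  2  2  3  4  5  6
  w  3  3  3  3  3  4  5  6
  k  4  4  4  3  4  4  4  5
  j  5  5  5  4  4  5  5  5
  a  6  6  6  5  5  5  6  6
  z  7  7  7  6  5  5  6  7
  z  8  8  8  7  6  5  6  7
  k  9  9  9  8  7  6  5  6
  b 10 10 10  9  8  7  6  5
The bottom-right entry gives D[10][7] = 5, so no sequence of fewer than 5 edits works. Backtracking through the table gives one optimal edit sequence (5 edits):
  rnwkjazzkb → nwkjazzkb (del r @1)
  nwkjazzkb → uwkjazzkb (sub n→u @1)
  uwkjazzkb → urkjazzkb (sub w→r @2)
  urkjazzkb → urkazzkb (del j @4)
  urkazzkb → urkzzkb (del a @4)
Edit distance = 5.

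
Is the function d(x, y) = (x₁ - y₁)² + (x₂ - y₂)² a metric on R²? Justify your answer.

No. The squared Euclidean distance fails the triangle inequality. Counterexample: x = (0, 0), y = (2, 4), z = (4, 8). d(x,z) = 4² + 8² = 80, but d(x,y) + d(y,z) = (2² + 4²) + (2² + 4²) = 20 + 20 = 40. Since 80 > 40, the triangle inequality is violated. (Note: √d, the ordinary Euclidean distance, IS a metric.)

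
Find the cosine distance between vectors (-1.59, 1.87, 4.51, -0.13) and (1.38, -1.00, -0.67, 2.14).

With u = (-1.59, 1.87, 4.51, -0.13), v = (1.38, -1.00, -0.67, 2.14):
u·v = (-1.59)·1.38 + 1.87·(-1) + 4.51·(-0.67) + (-0.13)·2.14 = (-2.1942) + (-1.87) + (-3.0217) + (-0.2782) = -7.3641.
|u| = √((-1.59)² + 1.87² + 4.51² + (-0.13)²) = √(2.5281 + 3.4969 + 20.3401 + 0.0169) = √26.382, |v| = √(1.38² + (-1)² + (-0.67)² + 2.14²) = √(1.9044 + 1 + 0.4489 + 4.5796) = √7.9329.
cos θ = (u·v)/(|u||v|) = -7.3641/(√26.382·√7.9329) ≈ -0.509
Cosine distance = 1 - cos θ ≈ 1 - (-0.509) = 1.509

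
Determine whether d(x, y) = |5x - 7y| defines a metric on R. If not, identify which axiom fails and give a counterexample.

No. d fails symmetry: d(9, 7) = |5·9 - 7·7| = |-4| = 4, but d(7, 9) = |5·7 - 7·9| = |-28| = 28. Since 4 ≠ 28, d(x,y) ≠ d(y,x) in general.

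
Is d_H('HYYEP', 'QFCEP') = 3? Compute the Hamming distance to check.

Differing positions: 1, 2, 3. Hamming distance = 3, so the claim is true.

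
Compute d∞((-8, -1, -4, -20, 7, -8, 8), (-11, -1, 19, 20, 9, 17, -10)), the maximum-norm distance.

max(|x_i - y_i|) = max(|-8 - (-11)|, |-1 - (-1)|, |-4 - 19|, |-20 - 20|, |7 - 9|, |-8 - 17|, |8 - (-10)|) = max(3, 0, 23, 40, 2, 25, 18) = 40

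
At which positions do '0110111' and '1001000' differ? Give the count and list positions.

Differing positions: 1, 2, 3, 4, 5, 6, 7. Hamming distance = 7.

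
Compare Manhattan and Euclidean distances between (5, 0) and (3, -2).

L1 = |5 - 3| + |0 - (-2)| = 2 + 2 = 4
L2 = √(2² + 2²) = √8 ≈ 2.8284
L1 ≥ L2 always (equality iff movement is along one axis); L1 > L2 here.
Ratio L1/L2 = 4/√8 ≈ 1.4142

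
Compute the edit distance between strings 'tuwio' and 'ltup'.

Let D[i][j] be the edit distance between the first i characters of 'tuwio' and the first j characters of 'ltup', with D[i][0] = i, D[0][j] = j, and D[i][j] = D[i-1][j-1] if the characters match, else 1 + min(D[i-1][j], D[i][j-1], D[i-1][j-1]). Filling the table (rows: prefixes of 'tuwio', columns: prefixes of 'ltup'):
     ε  l  t  u  p
  ε  0  1  2  3  4
  t  1  1  1  2  3
  u  2  2  2  1  2
  w  3  3  3  2  2
  i  4  4  4  3  3
  o  5  5  5  4  4
The bottom-right entry gives D[5][4] = 4, so no sequence of fewer than 4 edits works. Backtracking through the table gives one optimal edit sequence (4 edits):
  tuwio → ltuwio (ins l @1)
  ltuwio → ltuio (del w @4)
  ltuio → ltuo (del i @4)
  ltuo → ltup (sub o→p @4)
Edit distance = 4.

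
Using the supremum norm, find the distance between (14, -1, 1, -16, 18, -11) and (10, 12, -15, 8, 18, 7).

max(|x_i - y_i|) = max(|14 - 10|, |-1 - 12|, |1 - (-15)|, |-16 - 8|, |18 - 18|, |-11 - 7|) = max(4, 13, 16, 24, 0, 18) = 24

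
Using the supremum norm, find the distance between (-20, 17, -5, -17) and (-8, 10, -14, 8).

max(|x_i - y_i|) = max(|-20 - (-8)|, |17 - 10|, |-5 - (-14)|, |-17 - 8|) = max(12, 7, 9, 25) = 25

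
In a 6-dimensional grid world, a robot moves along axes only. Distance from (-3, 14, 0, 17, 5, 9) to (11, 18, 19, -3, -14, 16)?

Σ|x_i - y_i| = |-3 - 11| + |14 - 18| + |0 - 19| + |17 - (-3)| + |5 - (-14)| + |9 - 16| = 14 + 4 + 19 + 20 + 19 + 7 = 83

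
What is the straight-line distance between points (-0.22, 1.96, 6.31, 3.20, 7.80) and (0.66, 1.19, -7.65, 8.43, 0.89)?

√(Σ(x_i - y_i)²) = √((-0.22 - 0.66)² + (1.96 - 1.19)² + (6.31 - (-7.65))² + (3.2 - 8.43)² + (7.8 - 0.89)²)
= √((-0.88)² + 0.77² + 13.96² + (-5.23)² + 6.91²) = √(0.7744 + 0.5929 + 194.8816 + 27.3529 + 47.7481) = √271.3499 ≈ 16.4727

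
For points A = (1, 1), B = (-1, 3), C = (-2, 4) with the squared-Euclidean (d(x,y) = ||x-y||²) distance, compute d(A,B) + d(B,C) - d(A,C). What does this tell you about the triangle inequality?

d(A,B) = 2² + 2² = 8, d(B,C) = 1² + 1² = 2, d(A,C) = 3² + 3² = 18.
d(A,B) + d(B,C) - d(A,C) = 8 + 2 - 18 = 10 - 18 = -8. This is < 0, so the triangle inequality FAILS for these points (squared-Euclidean is not a metric).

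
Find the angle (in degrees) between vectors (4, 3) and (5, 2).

With u = (4, 3), v = (5, 2):
u·v = 4·5 + 3·2 = 20 + 6 = 26.
|u| = √(4² + 3²) = √25, |v| = √(5² + 2²) = √29, so |u||v| = √(25·29) = √725.
cos θ = (u·v)/(|u||v|) = 26/√725 ≈ 0.965616
θ = arccos(0.965616) ≈ 15.07°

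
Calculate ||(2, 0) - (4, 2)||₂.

√(Σ(x_i - y_i)²) = √((2 - 4)² + (0 - 2)²)
= √((-2)² + (-2)²) = √(4 + 4) = √8 ≈ 2.8284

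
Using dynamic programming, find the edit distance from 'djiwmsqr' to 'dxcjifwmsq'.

Let D[i][j] be the edit distance between the first i characters of 'djiwmsqr' and the first j characters of 'dxcjifwmsq', with D[i][0] = i, D[0][j] = j, and D[i][j] = D[i-1][j-1] if the characters match, else 1 + min(D[i-1][j], D[i][j-1], D[i-1][j-1]). Filling the table (rows: prefixes of 'djiwmsqr', columns: prefixes of 'dxcjifwmsq'):
     ε  d  x  c  j  i  f  w  m  s  q
  ε  0  1  2  3  4  5  6  7  8  9 10
  d  1  0  1  2  3  4  5  6  7  8  9
  j  2  1  1  2  2  3  4  5  6  7  8
  i  3  2  2  2  3  2  3  4  5  6  7
  w  4  3  3  3  3  3  3  3  4  5  6
  m  5  4  4  4  4  4  4  4  3  4  5
  s  6  5  5  5  5  5  5  5  4  3  4
  q  7  6  6  6  6  6  6  6  5  4  3
  r  8  7  7  7  7  7  7  7  6  5  4
The bottom-right entry gives D[8][10] = 4, so no sequence of fewer than 4 edits works. Backtracking through the table gives one optimal edit sequence (4 edits):
  djiwmsqr → dxjiwmsqr (ins x @2)
  dxjiwmsqr → dxcjiwmsqr (ins c @3)
  dxcjiwmsqr → dxcjifwmsqr (ins f @6)
  dxcjifwmsqr → dxcjifwmsq (del r @11)
Edit distance = 4.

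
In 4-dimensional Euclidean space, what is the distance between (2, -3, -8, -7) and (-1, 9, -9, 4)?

√(Σ(x_i - y_i)²) = √((2 - (-1))² + (-3 - 9)² + (-8 - (-9))² + (-7 - 4)²)
= √(3² + (-12)² + 1² + (-11)²) = √(9 + 144 + 1 + 121) = √275 ≈ 16.5831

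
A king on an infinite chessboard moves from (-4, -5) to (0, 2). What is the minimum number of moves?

max(|x_i - y_i|) = max(|-4 - 0|, |-5 - 2|) = max(4, 7) = 7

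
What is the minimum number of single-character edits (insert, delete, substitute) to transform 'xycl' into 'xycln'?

Let D[i][j] be the edit distance between the first i characters of 'xycl' and the first j characters of 'xycln', with D[i][0] = i, D[0][j] = j, and D[i][j] = D[i-1][j-1] if the characters match, else 1 + min(D[i-1][j], D[i][j-1], D[i-1][j-1]). Filling the table (rows: prefixes of 'xycl', columns: prefixes of 'xycln'):
     ε  x  y  c  l  n
  ε  0  1  2  3  4  5
  x  1  0  1  2  3  4
  y  2  1  0  1  2  3
  c  3  2  1  0  1  2
  l  4  3  2  1  0  1
The bottom-right entry gives D[4][5] = 1, so no sequence of fewer than 1 edit works. Backtracking through the table gives one optimal edit sequence (1 edit):
  xycl → xycln (ins n @5)
Edit distance = 1.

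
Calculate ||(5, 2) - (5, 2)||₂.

√(Σ(x_i - y_i)²) = √((5 - 5)² + (2 - 2)²)
= √(0² + 0²) = √(0 + 0) = √0 = 0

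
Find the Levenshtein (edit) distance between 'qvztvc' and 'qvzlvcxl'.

Let D[i][j] be the edit distance between the first i characters of 'qvztvc' and the first j characters of 'qvzlvcxl', with D[i][0] = i, D[0][j] = j, and D[i][j] = D[i-1][j-1] if the characters match, else 1 + min(D[i-1][j], D[i][j-1], D[i-1][j-1]). Filling the table (rows: prefixes of 'qvztvc', columns: prefixes of 'qvzlvcxl'):
     ε  q  v  z  l  v  c  x  l
  ε  0  1  2  3  4  5  6  7  8
  q  1  0  1  2  3  4  5  6  7
  v  2  1  0  1  2  3  4  5  6
  z  3  2  1  0  1  2  3  4  5
  t  4  3  2  1  1  2  3  4  5
  v  5  4  3  2  2  1  2  3  4
  c  6  5  4  3  3  2  1  2  3
The bottom-right entry gives D[6][8] = 3, so no sequence of fewer than 3 edits works. Backtracking through the table gives one optimal edit sequence (3 edits):
  qvztvc → qvzlvc (sub t→l @4)
  qvzlvc → qvzlvcx (ins x @7)
  qvzlvcx → qvzlvcxl (ins l @8)
Edit distance = 3.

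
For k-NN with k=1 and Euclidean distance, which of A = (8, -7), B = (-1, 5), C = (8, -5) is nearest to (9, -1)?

Distances: d(A) ≈ 6.0828, d(B) ≈ 11.6619, d(C) ≈ 4.1231. Nearest: C = (8, -5) with distance 4.1231.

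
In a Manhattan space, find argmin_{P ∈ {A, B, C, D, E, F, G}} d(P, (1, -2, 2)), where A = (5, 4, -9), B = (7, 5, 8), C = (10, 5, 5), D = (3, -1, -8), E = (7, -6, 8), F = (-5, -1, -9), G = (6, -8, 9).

Distances: d(A) = 21, d(B) = 19, d(C) = 19, d(D) = 13, d(E) = 16, d(F) = 18, d(G) = 18. Nearest: D = (3, -1, -8) with distance 13.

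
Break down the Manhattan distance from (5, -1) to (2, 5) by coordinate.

Σ|x_i - y_i| = |5 - 2| + |-1 - 5| = 3 + 6 = 9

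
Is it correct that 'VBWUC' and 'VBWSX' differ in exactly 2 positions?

Differing positions: 4, 5. Hamming distance = 2, so the claim is true.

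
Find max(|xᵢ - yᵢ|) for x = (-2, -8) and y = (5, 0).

max(|x_i - y_i|) = max(|-2 - 5|, |-8 - 0|) = max(7, 8) = 8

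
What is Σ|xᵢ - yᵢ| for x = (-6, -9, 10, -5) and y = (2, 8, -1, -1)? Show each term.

Σ|x_i - y_i| = |-6 - 2| + |-9 - 8| + |10 - (-1)| + |-5 - (-1)| = 8 + 17 + 11 + 4 = 40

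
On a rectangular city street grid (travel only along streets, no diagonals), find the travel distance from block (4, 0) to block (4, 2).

Σ|x_i - y_i| = |4 - 4| + |0 - 2| = 0 + 2 = 2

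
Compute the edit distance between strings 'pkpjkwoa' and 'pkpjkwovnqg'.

Let D[i][j] be the edit distance between the first i characters of 'pkpjkwoa' and the first j characters of 'pkpjkwovnqg', with D[i][0] = i, D[0][j] = j, and D[i][j] = D[i-1][j-1] if the characters match, else 1 + min(D[i-1][j], D[i][j-1], D[i-1][j-1]). Filling the table (rows: prefixes of 'pkpjkwoa', columns: prefixes of 'pkpjkwovnqg'):
     ε  p  k  p  j  k  w  o  v  n  q  g
  ε  0  1  2  3  4  5  6  7  8  9 10 11
  p  1  0  1  2  3  4  5  6  7  8  9 10
  k  2  1  0  1  2  3  4  5  6  7  8  9
  p  3  2  1  0  1  2  3  4  5  6  7  8
  j  4  3  2  1  0  1  2  3  4  5  6  7
  k  5  4  3  2  1  0  1  2  3  4  5  6
  w  6  5  4  3  2  1  0  1  2  3  4  5
  o  7  6  5  4  3  2  1  0  1  2  3  4
  a  8  7  6  5  4  3  2  1  1  2  3  4
The bottom-right entry gives D[8][11] = 4, so no sequence of fewer than 4 edits works. Backtracking through the table gives one optimal edit sequence (4 edits):
  pkpjkwoa → pkpjkwova (ins v @8)
  pkpjkwova → pkpjkwovna (ins n @9)
  pkpjkwovna → pkpjkwovnqa (ins q @10)
  pkpjkwovnqa → pkpjkwovnqg (sub a→g @11)
Edit distance = 4.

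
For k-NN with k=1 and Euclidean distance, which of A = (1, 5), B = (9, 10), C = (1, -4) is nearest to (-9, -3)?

Distances: d(A) ≈ 12.8062, d(B) ≈ 22.2036, d(C) ≈ 10.0499. Nearest: C = (1, -4) with distance 10.0499.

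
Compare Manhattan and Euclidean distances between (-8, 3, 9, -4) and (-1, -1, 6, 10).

L1 = |-8 - (-1)| + |3 - (-1)| + |9 - 6| + |-4 - 10| = 7 + 4 + 3 + 14 = 28
L2 = √(7² + 4² + 3² + 14²) = √270 ≈ 16.4317
L1 ≥ L2 always (equality iff movement is along one axis); L1 > L2 here.
Ratio L1/L2 = 28/√270 ≈ 1.704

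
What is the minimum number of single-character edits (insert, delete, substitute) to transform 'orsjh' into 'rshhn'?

Let D[i][j] be the edit distance between the first i characters of 'orsjh' and the first j characters of 'rshhn', with D[i][0] = i, D[0][j] = j, and D[i][j] = D[i-1][j-1] if the characters match, else 1 + min(D[i-1][j], D[i][j-1], D[i-1][j-1]). Filling the table (rows: prefixes of 'orsjh', columns: prefixes of 'rshhn'):
     ε  r  s  h  h  n
  ε  0  1  2  3  4  5
  o  1  1  2  3  4  5
  r  2  1  2  3  4  5
  s  3  2  1  2  3  4
  j  4  3  2  2  3  4
  h  5  4  3  2  2  3
The bottom-right entry gives D[5][5] = 3, so no sequence of fewer than 3 edits works. Backtracking through the table gives one optimal edit sequence (3 edits):
  orsjh → rsjh (del o @1)
  rsjh → rshh (sub j→h @3)
  rshh → rshhn (ins n @5)
Edit distance = 3.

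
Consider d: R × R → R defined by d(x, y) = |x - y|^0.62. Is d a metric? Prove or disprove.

Yes. With 0 < p = 0.62 ≤ 1, d(x,y) = |x-y|^0.62 is a metric on R. Non-negativity and symmetry are immediate; |x-y|^0.62 = 0 ⟺ |x-y| = 0 ⟺ x = y. For the triangle inequality, the function t ↦ t^0.62 is subadditive on [0,∞) when p ≤ 1, so |x-z|^0.62 ≤ (|x-y| + |y-z|)^0.62 ≤ |x-y|^0.62 + |y-z|^0.62.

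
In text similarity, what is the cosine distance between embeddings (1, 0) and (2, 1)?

With u = (1, 0), v = (2, 1):
u·v = 1·2 + 0·1 = 2 + 0 = 2.
|u| = √(1² + 0²) = √1, |v| = √(2² + 1²) = √5, so |u||v| = √(1·5) = √5.
cos θ = (u·v)/(|u||v|) = 2/√5 ≈ 0.8944
Cosine distance = 1 - cos θ ≈ 1 - 0.8944 = 0.1056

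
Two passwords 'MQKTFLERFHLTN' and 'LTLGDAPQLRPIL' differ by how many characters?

Differing positions: 1, 2, 3, 4, 5, 6, 7, 8, 9, 10, 11, 12, 13. Hamming distance = 13.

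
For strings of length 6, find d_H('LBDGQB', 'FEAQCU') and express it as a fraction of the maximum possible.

Differing positions: 1, 2, 3, 4, 5, 6. Hamming distance = 6. The maximum possible Hamming distance for length-6 strings is 6, so d_H/6 = 6/6 = 1.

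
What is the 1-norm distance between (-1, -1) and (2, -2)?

Σ|x_i - y_i| = |-1 - 2| + |-1 - (-2)| = 3 + 1 = 4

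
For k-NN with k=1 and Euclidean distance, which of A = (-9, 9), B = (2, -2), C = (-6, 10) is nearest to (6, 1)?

Distances: d(A) = 17, d(B) = 5, d(C) = 15. Nearest: B = (2, -2) with distance 5.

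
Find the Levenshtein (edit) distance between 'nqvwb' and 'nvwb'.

Let D[i][j] be the edit distance between the first i characters of 'nqvwb' and the first j characters of 'nvwb', with D[i][0] = i, D[0][j] = j, and D[i][j] = D[i-1][j-1] if the characters match, else 1 + min(D[i-1][j], D[i][j-1], D[i-1][j-1]). Filling the table (rows: prefixes of 'nqvwb', columns: prefixes of 'nvwb'):
     ε  n  v  w  b
  ε  0  1  2  3  4
  n  1  0  1  2  3
  q  2  1  1  2  3
  v  3  2  1  2  3
  w  4  3  2  1  2
  b  5  4  3  2  1
The bottom-right entry gives D[5][4] = 1, so no sequence of fewer than 1 edit works. Backtracking through the table gives one optimal edit sequence (1 edit):
  nqvwb → nvwb (del q @2)
Edit distance = 1.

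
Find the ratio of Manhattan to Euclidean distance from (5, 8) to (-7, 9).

L1 = |5 - (-7)| + |8 - 9| = 12 + 1 = 13
L2 = √(12² + 1²) = √145 ≈ 12.0416
L1 ≥ L2 always (equality iff movement is along one axis); L1 > L2 here.
Ratio L1/L2 = 13/√145 ≈ 1.0796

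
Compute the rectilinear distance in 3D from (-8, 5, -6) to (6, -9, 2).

Σ|x_i - y_i| = |-8 - 6| + |5 - (-9)| + |-6 - 2| = 14 + 14 + 8 = 36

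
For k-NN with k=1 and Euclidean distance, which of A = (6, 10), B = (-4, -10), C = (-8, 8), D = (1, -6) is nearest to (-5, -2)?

Distances: d(A) ≈ 16.2788, d(B) ≈ 8.0623, d(C) ≈ 10.4403, d(D) ≈ 7.2111. Nearest: D = (1, -6) with distance 7.2111.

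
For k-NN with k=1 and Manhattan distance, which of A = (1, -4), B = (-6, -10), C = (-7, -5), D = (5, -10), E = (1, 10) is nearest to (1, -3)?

Distances: d(A) = 1, d(B) = 14, d(C) = 10, d(D) = 11, d(E) = 13. Nearest: A = (1, -4) with distance 1.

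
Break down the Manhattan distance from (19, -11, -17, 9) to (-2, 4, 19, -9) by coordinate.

Σ|x_i - y_i| = |19 - (-2)| + |-11 - 4| + |-17 - 19| + |9 - (-9)| = 21 + 15 + 36 + 18 = 90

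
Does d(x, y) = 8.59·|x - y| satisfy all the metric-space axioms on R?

Yes. Since |x - y| is a metric on R and 8.59 > 0, the positive scalar multiple 8.59·|x - y| is also a metric: scaling by a positive constant preserves non-negativity, identity (d=0 ⟺ |x-y|=0 ⟺ x=y), symmetry, and the triangle inequality.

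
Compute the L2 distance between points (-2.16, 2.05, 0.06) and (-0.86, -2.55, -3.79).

(Σ|x_i - y_i|^2)^(1/2) = (|-2.16 - (-0.86)|^2 + |2.05 - (-2.55)|^2 + |0.06 - (-3.79)|^2)^(1/2)
= (1.3^2 + 4.6^2 + 3.85^2)^(1/2) = (1.69 + 21.16 + 14.8225)^(1/2) = (37.6725)^(1/2) ≈ 6.1378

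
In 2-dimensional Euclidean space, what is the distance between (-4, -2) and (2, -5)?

√(Σ(x_i - y_i)²) = √((-4 - 2)² + (-2 - (-5))²)
= √((-6)² + 3²) = √(36 + 9) = √45 ≈ 6.7082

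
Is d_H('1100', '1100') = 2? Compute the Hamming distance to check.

Differing positions: none. Hamming distance = 0, so the claim that d_H = 2 is false.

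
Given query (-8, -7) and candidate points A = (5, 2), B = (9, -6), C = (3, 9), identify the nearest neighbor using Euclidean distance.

Distances: d(A) ≈ 15.8114, d(B) ≈ 17.0294, d(C) ≈ 19.4165. Nearest: A = (5, 2) with distance 15.8114.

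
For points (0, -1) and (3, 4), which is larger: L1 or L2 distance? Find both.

L1 = |0 - 3| + |-1 - 4| = 3 + 5 = 8
L2 = √(3² + 5²) = √34 ≈ 5.831
L1 ≥ L2 always (equality iff movement is along one axis); L1 > L2 here.
Ratio L1/L2 = 8/√34 ≈ 1.372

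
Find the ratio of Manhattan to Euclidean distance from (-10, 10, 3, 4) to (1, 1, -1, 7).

L1 = |-10 - 1| + |10 - 1| + |3 - (-1)| + |4 - 7| = 11 + 9 + 4 + 3 = 27
L2 = √(11² + 9² + 4² + 3²) = √227 ≈ 15.0665
L1 ≥ L2 always (equality iff movement is along one axis); L1 > L2 here.
Ratio L1/L2 = 27/√227 ≈ 1.7921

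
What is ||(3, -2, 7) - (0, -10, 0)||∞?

max(|x_i - y_i|) = max(|3 - 0|, |-2 - (-10)|, |7 - 0|) = max(3, 8, 7) = 8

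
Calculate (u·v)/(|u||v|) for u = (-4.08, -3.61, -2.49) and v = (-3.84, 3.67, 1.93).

With u = (-4.08, -3.61, -2.49), v = (-3.84, 3.67, 1.93):
u·v = (-4.08)·(-3.84) + (-3.61)·3.67 + (-2.49)·1.93 = 15.6672 + (-13.2487) + (-4.8057) = -2.3872.
|u| = √((-4.08)² + (-3.61)² + (-2.49)²) = √(16.6464 + 13.0321 + 6.2001) = √35.8786, |v| = √((-3.84)² + 3.67² + 1.93²) = √(14.7456 + 13.4689 + 3.7249) = √31.9394.
cos θ = (u·v)/(|u||v|) = -2.3872/(√35.8786·√31.9394) ≈ -0.0705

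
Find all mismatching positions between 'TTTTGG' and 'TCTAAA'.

Differing positions: 2, 4, 5, 6. Hamming distance = 4.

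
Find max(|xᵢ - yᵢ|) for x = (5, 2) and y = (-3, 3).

max(|x_i - y_i|) = max(|5 - (-3)|, |2 - 3|) = max(8, 1) = 8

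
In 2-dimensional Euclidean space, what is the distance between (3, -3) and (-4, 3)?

√(Σ(x_i - y_i)²) = √((3 - (-4))² + (-3 - 3)²)
= √(7² + (-6)²) = √(49 + 36) = √85 ≈ 9.2195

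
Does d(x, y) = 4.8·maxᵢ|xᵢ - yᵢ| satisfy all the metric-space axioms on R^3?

Yes. The L∞ (Chebyshev) norm induces a metric on R^3, and multiplying a metric by a positive constant 4.8 > 0 preserves all four axioms: non-negativity (4.8·||x-y|| ≥ 0), identity (4.8·||x-y|| = 0 ⟺ ||x-y|| = 0 ⟺ x = y), symmetry (||x-y|| = ||y-x||), and the triangle inequality (4.8·||x-z|| ≤ 4.8·||x-y|| + 4.8·||y-z||). So d is a metric.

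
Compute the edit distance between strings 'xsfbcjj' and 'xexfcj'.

Let D[i][j] be the edit distance between the first i characters of 'xsfbcjj' and the first j characters of 'xexfcj', with D[i][0] = i, D[0][j] = j, and D[i][j] = D[i-1][j-1] if the characters match, else 1 + min(D[i-1][j], D[i][j-1], D[i-1][j-1]). Filling the table (rows: prefixes of 'xsfbcjj', columns: prefixes of 'xexfcj'):
     ε  x  e  x  f  c  j
  ε  0  1  2  3  4  5  6
  x  1  0  1  2  3  4  5
  s  2  1  1  2  3  4  5
  f  3  2  2  2  2  3  4
  b  4  3  3  3  3  3  4
  c  5  4  4  4  4  3  4
  j  6  5  5  5  5  4  3
  j  7  6  6  6  6  5  4
The bottom-right entry gives D[7][6] = 4, so no sequence of fewer than 4 edits works. Backtracking through the table gives one optimal edit sequence (4 edits):
  xsfbcjj → xefbcjj (sub s→e @2)
  xefbcjj → xexbcjj (sub f→x @3)
  xexbcjj → xexfcjj (sub b→f @4)
  xexfcjj → xexfcj (del j @6)
Edit distance = 4.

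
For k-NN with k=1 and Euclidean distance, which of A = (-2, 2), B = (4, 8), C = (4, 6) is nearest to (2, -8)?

Distances: d(A) ≈ 10.7703, d(B) ≈ 16.1245, d(C) ≈ 14.1421. Nearest: A = (-2, 2) with distance 10.7703.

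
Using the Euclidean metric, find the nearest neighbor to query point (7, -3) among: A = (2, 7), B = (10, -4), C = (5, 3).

Distances: d(A) ≈ 11.1803, d(B) ≈ 3.1623, d(C) ≈ 6.3246. Nearest: B = (10, -4) with distance 3.1623.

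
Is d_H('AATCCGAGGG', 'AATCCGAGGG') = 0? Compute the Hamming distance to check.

Differing positions: none. Hamming distance = 0, so the claim is true.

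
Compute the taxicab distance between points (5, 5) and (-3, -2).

Σ|x_i - y_i| = |5 - (-3)| + |5 - (-2)| = 8 + 7 = 15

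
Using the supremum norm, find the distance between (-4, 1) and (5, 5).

max(|x_i - y_i|) = max(|-4 - 5|, |1 - 5|) = max(9, 4) = 9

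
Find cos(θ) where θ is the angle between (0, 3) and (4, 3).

With u = (0, 3), v = (4, 3):
u·v = 0·4 + 3·3 = 0 + 9 = 9.
|u| = √(0² + 3²) = √9, |v| = √(4² + 3²) = √25, so |u||v| = √(9·25) = √225 = 15.
cos θ = (u·v)/(|u||v|) = 9/15 = 0.6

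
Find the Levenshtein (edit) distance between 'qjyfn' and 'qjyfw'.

Let D[i][j] be the edit distance between the first i characters of 'qjyfn' and the first j characters of 'qjyfw', with D[i][0] = i, D[0][j] = j, and D[i][j] = D[i-1][j-1] if the characters match, else 1 + min(D[i-1][j], D[i][j-1], D[i-1][j-1]). Filling the table (rows: prefixes of 'qjyfn', columns: prefixes of 'qjyfw'):
     ε  q  j  y  f  w
  ε  0  1  2  3  4  5
  q  1  0  1  2  3  4
  j  2  1  0  1  2  3
  y  3  2  1  0  1  2
  f  4  3  2  1  0  1
  n  5  4  3  2  1  1
The bottom-right entry gives D[5][5] = 1, so no sequence of fewer than 1 edit works. Backtracking through the table gives one optimal edit sequence (1 edit):
  qjyfn → qjyfw (sub n→w @5)
Edit distance = 1.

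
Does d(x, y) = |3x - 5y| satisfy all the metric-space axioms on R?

No. d fails symmetry: d(7, 3) = |3·7 - 5·3| = |6| = 6, but d(3, 7) = |3·3 - 5·7| = |-26| = 26. Since 6 ≠ 26, d(x,y) ≠ d(y,x) in general.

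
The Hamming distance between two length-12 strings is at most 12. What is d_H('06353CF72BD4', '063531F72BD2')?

Differing positions: 6, 12. Hamming distance = 2. The maximum possible Hamming distance for length-12 strings is 12, so d_H/12 = 2/12 ≈ 0.1667.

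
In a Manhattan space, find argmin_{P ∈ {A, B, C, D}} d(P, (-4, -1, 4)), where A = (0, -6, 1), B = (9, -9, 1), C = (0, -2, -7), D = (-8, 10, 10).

Distances: d(A) = 12, d(B) = 24, d(C) = 16, d(D) = 21. Nearest: A = (0, -6, 1) with distance 12.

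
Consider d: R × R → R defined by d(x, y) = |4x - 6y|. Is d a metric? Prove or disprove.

No. d fails symmetry: d(9, 2) = |4·9 - 6·2| = |24| = 24, but d(2, 9) = |4·2 - 6·9| = |-46| = 46. Since 24 ≠ 46, d(x,y) ≠ d(y,x) in general.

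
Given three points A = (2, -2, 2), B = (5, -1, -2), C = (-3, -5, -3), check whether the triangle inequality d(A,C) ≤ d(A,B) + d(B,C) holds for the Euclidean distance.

d(A,B) = √(3² + 1² + 4²) = √26 ≈ 5.099, d(B,C) = √(8² + 4² + 1²) = √81 = 9, d(A,C) = √(5² + 3² + 5²) = √59 ≈ 7.6811.
d(A,C) ≈ 7.6811 ≤ 5.099 + 9 = 14.099. Triangle inequality is satisfied.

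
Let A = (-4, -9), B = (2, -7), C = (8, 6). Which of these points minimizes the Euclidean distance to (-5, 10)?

Distances: d(A) ≈ 19.0263, d(B) ≈ 18.3848, d(C) ≈ 13.6015. Nearest: C = (8, 6) with distance 13.6015.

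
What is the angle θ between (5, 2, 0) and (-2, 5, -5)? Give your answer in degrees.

With u = (5, 2, 0), v = (-2, 5, -5):
u·v = 5·(-2) + 2·5 + 0·(-5) = (-10) + 10 + 0 = 0.
|u| = √(5² + 2² + 0²) = √29, |v| = √((-2)² + 5² + (-5)²) = √54, so |u||v| = √(29·54) = √1566.
cos θ = (u·v)/(|u||v|) = 0/√1566 = 0 (the vectors are orthogonal)
θ = arccos(0) = 90°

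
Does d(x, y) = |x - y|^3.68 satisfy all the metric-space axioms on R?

No. d(x,y) = |x-y|^3.68 fails the triangle inequality since p = 3.68 > 1. Counterexample: x = 2, y = 12, z = 20. d(x,z) = |2 - 20|^3.68 = 18^3.68 ≈ 41629.6557, but d(x,y) + d(y,z) = 10^3.68 + 8^3.68 ≈ 4786.3009 + 2105.5771 = 6891.878. Since 41629.6557 > 6891.878, the triangle inequality is violated.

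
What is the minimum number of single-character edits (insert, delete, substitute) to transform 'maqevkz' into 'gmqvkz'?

Let D[i][j] be the edit distance between the first i characters of 'maqevkz' and the first j characters of 'gmqvkz', with D[i][0] = i, D[0][j] = j, and D[i][j] = D[i-1][j-1] if the characters match, else 1 + min(D[i-1][j], D[i][j-1], D[i-1][j-1]). Filling the table (rows: prefixes of 'maqevkz', columns: prefixes of 'gmqvkz'):
     ε  g  m  q  v  k  z
  ε  0  1  2  3  4  5  6
  m  1  1  1  2  3  4  5
  a  2  2  2  2  3  4  5
  q  3  3  3  2  3  4  5
  e  4  4  4  3  3  4  5
  v  5  5  5  4  3  4  5
  k  6  6  6  5  4  3  4
  z  7  7  7  6  5  4  3
The bottom-right entry gives D[7][6] = 3, so no sequence of fewer than 3 edits works. Backtracking through the table gives one optimal edit sequence (3 edits):
  maqevkz → gaqevkz (sub m→g @1)
  gaqevkz → gmqevkz (sub a→m @2)
  gmqevkz → gmqvkz (del e @4)
Edit distance = 3.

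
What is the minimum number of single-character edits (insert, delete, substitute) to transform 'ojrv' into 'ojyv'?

Let D[i][j] be the edit distance between the first i characters of 'ojrv' and the first j characters of 'ojyv', with D[i][0] = i, D[0][j] = j, and D[i][j] = D[i-1][j-1] if the characters match, else 1 + min(D[i-1][j], D[i][j-1], D[i-1][j-1]). Filling the table (rows: prefixes of 'ojrv', columns: prefixes of 'ojyv'):
     ε  o  j  y  v
  ε  0  1  2  3  4
  o  1  0  1  2  3
  j  2  1  0  1  2
  r  3  2  1  1  2
  v  4  3  2  2  1
The bottom-right entry gives D[4][4] = 1, so no sequence of fewer than 1 edit works. Backtracking through the table gives one optimal edit sequence (1 edit):
  ojrv → ojyv (sub r→y @3)
Edit distance = 1.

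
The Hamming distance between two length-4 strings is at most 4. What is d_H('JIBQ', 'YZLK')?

Differing positions: 1, 2, 3, 4. Hamming distance = 4. The maximum possible Hamming distance for length-4 strings is 4, so d_H/4 = 4/4 = 1.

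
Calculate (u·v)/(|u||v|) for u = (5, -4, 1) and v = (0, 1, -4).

With u = (5, -4, 1), v = (0, 1, -4):
u·v = 5·0 + (-4)·1 + 1·(-4) = 0 + (-4) + (-4) = -8.
|u| = √(5² + (-4)² + 1²) = √42, |v| = √(0² + 1² + (-4)²) = √17, so |u||v| = √(42·17) = √714.
cos θ = (u·v)/(|u||v|) = -8/√714 ≈ -0.2994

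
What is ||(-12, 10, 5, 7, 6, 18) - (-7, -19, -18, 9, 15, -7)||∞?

max(|x_i - y_i|) = max(|-12 - (-7)|, |10 - (-19)|, |5 - (-18)|, |7 - 9|, |6 - 15|, |18 - (-7)|) = max(5, 29, 23, 2, 9, 25) = 29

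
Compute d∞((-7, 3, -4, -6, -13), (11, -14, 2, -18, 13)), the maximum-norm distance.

max(|x_i - y_i|) = max(|-7 - 11|, |3 - (-14)|, |-4 - 2|, |-6 - (-18)|, |-13 - 13|) = max(18, 17, 6, 12, 26) = 26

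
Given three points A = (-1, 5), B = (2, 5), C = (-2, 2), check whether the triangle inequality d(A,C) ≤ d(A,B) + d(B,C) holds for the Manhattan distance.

d(A,B) = 3 + 0 = 3, d(B,C) = 4 + 3 = 7, d(A,C) = 1 + 3 = 4.
d(A,C) = 4 ≤ 3 + 7 = 10. Triangle inequality is satisfied.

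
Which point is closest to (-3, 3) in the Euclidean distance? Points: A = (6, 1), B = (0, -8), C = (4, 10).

Distances: d(A) ≈ 9.2195, d(B) ≈ 11.4018, d(C) ≈ 9.8995. Nearest: A = (6, 1) with distance 9.2195.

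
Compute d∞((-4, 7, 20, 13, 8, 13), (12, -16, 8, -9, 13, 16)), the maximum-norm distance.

max(|x_i - y_i|) = max(|-4 - 12|, |7 - (-16)|, |20 - 8|, |13 - (-9)|, |8 - 13|, |13 - 16|) = max(16, 23, 12, 22, 5, 3) = 23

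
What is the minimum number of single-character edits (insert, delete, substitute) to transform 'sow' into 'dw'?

Let D[i][j] be the edit distance between the first i characters of 'sow' and the first j characters of 'dw', with D[i][0] = i, D[0][j] = j, and D[i][j] = D[i-1][j-1] if the characters match, else 1 + min(D[i-1][j], D[i][j-1], D[i-1][j-1]). Filling the table (rows: prefixes of 'sow', columns: prefixes of 'dw'):
     ε  d  w
  ε  0  1  2
  s  1  1  2
  o  2  2  2
  w  3  3  2
The bottom-right entry gives D[3][2] = 2, so no sequence of fewer than 2 edits works. Backtracking through the table gives one optimal edit sequence (2 edits):
  sow → ow (del s @1)
  ow → dw (sub o→d @1)
Edit distance = 2.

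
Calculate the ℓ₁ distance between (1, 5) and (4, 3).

Σ|x_i - y_i| = |1 - 4| + |5 - 3| = 3 + 2 = 5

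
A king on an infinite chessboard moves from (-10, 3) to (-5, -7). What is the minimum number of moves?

max(|x_i - y_i|) = max(|-10 - (-5)|, |3 - (-7)|) = max(5, 10) = 10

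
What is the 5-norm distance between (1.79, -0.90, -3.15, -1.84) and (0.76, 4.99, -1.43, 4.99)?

(Σ|x_i - y_i|^5)^(1/5) = (|1.79 - 0.76|^5 + |-0.9 - 4.99|^5 + |-3.15 - (-1.43)|^5 + |-1.84 - 4.99|^5)^(1/5)
= (1.03^5 + 5.89^5 + 1.72^5 + 6.83^5)^(1/5) ≈ (1.1593 + 7088.8612 + 15.0537 + 14862.8987)^(1/5) = (21967.9729)^(1/5) ≈ 7.3851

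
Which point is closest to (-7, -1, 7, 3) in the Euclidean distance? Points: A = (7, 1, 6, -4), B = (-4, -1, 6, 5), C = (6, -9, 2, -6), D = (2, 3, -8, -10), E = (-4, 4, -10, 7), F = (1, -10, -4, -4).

Distances: d(A) ≈ 15.8114, d(B) ≈ 3.7417, d(C) ≈ 18.412, d(D) ≈ 22.1585, d(E) ≈ 18.412, d(F) ≈ 17.7482. Nearest: B = (-4, -1, 6, 5) with distance 3.7417.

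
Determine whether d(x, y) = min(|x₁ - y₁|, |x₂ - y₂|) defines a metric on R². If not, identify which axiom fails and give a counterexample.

No. d fails identity of indiscernibles: take x = (4, 0) and y = (4, 6). Then d(x,y) = min(|4 - 4|, |0 - 6|) = min(0, 6) = 0, yet x ≠ y.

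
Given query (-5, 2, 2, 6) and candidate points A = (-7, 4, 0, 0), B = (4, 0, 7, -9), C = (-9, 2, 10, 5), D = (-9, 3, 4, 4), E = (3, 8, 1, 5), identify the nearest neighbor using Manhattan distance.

Distances: d(A) = 12, d(B) = 31, d(C) = 13, d(D) = 9, d(E) = 16. Nearest: D = (-9, 3, 4, 4) with distance 9.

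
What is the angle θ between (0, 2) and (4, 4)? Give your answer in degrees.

With u = (0, 2), v = (4, 4):
u·v = 0·4 + 2·4 = 0 + 8 = 8.
|u| = √(0² + 2²) = √4, |v| = √(4² + 4²) = √32, so |u||v| = √(4·32) = √128.
cos θ = (u·v)/(|u||v|) = 8/√128 ≈ 0.707107
θ = arccos(0.707107) ≈ 45°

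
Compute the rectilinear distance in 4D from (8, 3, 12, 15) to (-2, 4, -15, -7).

Σ|x_i - y_i| = |8 - (-2)| + |3 - 4| + |12 - (-15)| + |15 - (-7)| = 10 + 1 + 27 + 22 = 60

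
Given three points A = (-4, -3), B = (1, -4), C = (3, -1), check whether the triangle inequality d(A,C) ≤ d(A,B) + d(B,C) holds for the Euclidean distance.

d(A,B) = √(5² + 1²) = √26 ≈ 5.099, d(B,C) = √(2² + 3²) = √13 ≈ 3.6056, d(A,C) = √(7² + 2²) = √53 ≈ 7.2801.
d(A,C) ≈ 7.2801 ≤ 5.099 + 3.6056 = 8.7046. Triangle inequality is satisfied.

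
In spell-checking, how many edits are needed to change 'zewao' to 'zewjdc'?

Let D[i][j] be the edit distance between the first i characters of 'zewao' and the first j characters of 'zewjdc', with D[i][0] = i, D[0][j] = j, and D[i][j] = D[i-1][j-1] if the characters match, else 1 + min(D[i-1][j], D[i][j-1], D[i-1][j-1]). Filling the table (rows: prefixes of 'zewao', columns: prefixes of 'zewjdc'):
     ε  z  e  w  j  d  c
  ε  0  1  2  3  4  5  6
  z  1  0  1  2  3  4  5
  e  2  1  0  1  2  3  4
  w  3  2  1  0  1  2  3
  a  4  3  2  1  1  2  3
  o  5  4  3  2  2  2  3
The bottom-right entry gives D[5][6] = 3, so no sequence of fewer than 3 edits works. Backtracking through the table gives one optimal edit sequence (3 edits):
  zewao → zewjao (ins j @4)
  zewjao → zewjdo (sub a→d @5)
  zewjdo → zewjdc (sub o→c @6)
Edit distance = 3.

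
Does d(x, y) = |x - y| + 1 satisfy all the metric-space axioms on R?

No. d fails identity of indiscernibles (specifically d(x,x) = 0): d(-3, -3) = |-3 - (-3)| + 1 = 0 + 1 = 1 ≠ 0.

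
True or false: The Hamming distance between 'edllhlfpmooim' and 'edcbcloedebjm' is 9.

Differing positions: 3, 4, 5, 7, 8, 9, 10, 11, 12. Hamming distance = 9, so the claim is true.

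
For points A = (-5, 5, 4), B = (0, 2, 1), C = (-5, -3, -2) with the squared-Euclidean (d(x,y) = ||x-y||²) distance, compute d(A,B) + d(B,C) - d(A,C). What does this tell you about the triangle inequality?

d(A,B) = 5² + 3² + 3² = 43, d(B,C) = 5² + 5² + 3² = 59, d(A,C) = 0² + 8² + 6² = 100.
d(A,B) + d(B,C) - d(A,C) = 43 + 59 - 100 = 102 - 100 = 2. This is ≥ 0, so the triangle inequality holds for these points.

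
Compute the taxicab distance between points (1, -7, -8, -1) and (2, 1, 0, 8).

Σ|x_i - y_i| = |1 - 2| + |-7 - 1| + |-8 - 0| + |-1 - 8| = 1 + 8 + 8 + 9 = 26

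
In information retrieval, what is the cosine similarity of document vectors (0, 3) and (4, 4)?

With u = (0, 3), v = (4, 4):
u·v = 0·4 + 3·4 = 0 + 12 = 12.
|u| = √(0² + 3²) = √9, |v| = √(4² + 4²) = √32, so |u||v| = √(9·32) = √288.
cos θ = (u·v)/(|u||v|) = 12/√288 ≈ 0.7071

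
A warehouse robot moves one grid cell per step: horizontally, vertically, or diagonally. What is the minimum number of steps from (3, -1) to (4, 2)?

max(|x_i - y_i|) = max(|3 - 4|, |-1 - 2|) = max(1, 3) = 3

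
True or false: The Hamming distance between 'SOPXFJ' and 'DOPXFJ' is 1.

Differing positions: 1. Hamming distance = 1, so the claim is true.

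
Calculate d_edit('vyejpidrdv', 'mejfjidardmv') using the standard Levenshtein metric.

Let D[i][j] be the edit distance between the first i characters of 'vyejpidrdv' and the first j characters of 'mejfjidardmv', with D[i][0] = i, D[0][j] = j, and D[i][j] = D[i-1][j-1] if the characters match, else 1 + min(D[i-1][j], D[i][j-1], D[i-1][j-1]). Filling the table (rows: prefixes of 'vyejpidrdv', columns: prefixes of 'mejfjidardmv'):
     ε  m  e  j  f  j  i  d  a  r  d  m  v
  ε  0  1  2  3  4  5  6  7  8  9 10 11 12
  v  1  1  2  3  4  5  6  7  8  9 10 11 11
  y  2  2  2  3  4  5  6  7  8  9 10 11 12
  e  3  3  2  3  4  5  6  7  8  9 10 11 12
  j  4  4  3  2  3  4  5  6  7  8  9 10 11
  p  5  5  4  3  3  4  5  6  7  8  9 10 11
  i  6  6  5  4  4  4  4  5  6  7  8  9 10
  d  7  7  6  5  5  5  5  4  5  6  7  8  9
  r  8  8  7  6  6  6  6  5  5  5  6  7  8
  d  9  9  8  7  7  7  7  6  6  6  5  6  7
  v 10 10  9  8  8  8  8  7  7  7  6  6  6
The bottom-right entry gives D[10][12] = 6, so no sequence of fewer than 6 edits works. Backtracking through the table gives one optimal edit sequence (6 edits):
  vyejpidrdv → yejpidrdv (del v @1)
  yejpidrdv → mejpidrdv (sub y→m @1)
  mejpidrdv → mejfpidrdv (ins f @4)
  mejfpidrdv → mejfjidrdv (sub p→j @5)
  mejfjidrdv → mejfjidardv (ins a @8)
  mejfjidardv → mejfjidardmv (ins m @11)
Edit distance = 6.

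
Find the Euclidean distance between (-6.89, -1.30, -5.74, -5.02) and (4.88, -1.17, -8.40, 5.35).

√(Σ(x_i - y_i)²) = √((-6.89 - 4.88)² + (-1.3 - (-1.17))² + (-5.74 - (-8.4))² + (-5.02 - 5.35)²)
= √((-11.77)² + (-0.13)² + 2.66² + (-10.37)²) = √(138.5329 + 0.0169 + 7.0756 + 107.5369) = √253.1623 ≈ 15.9111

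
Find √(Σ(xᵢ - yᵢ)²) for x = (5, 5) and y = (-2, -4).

√(Σ(x_i - y_i)²) = √((5 - (-2))² + (5 - (-4))²)
= √(7² + 9²) = √(49 + 81) = √130 ≈ 11.4018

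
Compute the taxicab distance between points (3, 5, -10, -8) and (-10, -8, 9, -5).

Σ|x_i - y_i| = |3 - (-10)| + |5 - (-8)| + |-10 - 9| + |-8 - (-5)| = 13 + 13 + 19 + 3 = 48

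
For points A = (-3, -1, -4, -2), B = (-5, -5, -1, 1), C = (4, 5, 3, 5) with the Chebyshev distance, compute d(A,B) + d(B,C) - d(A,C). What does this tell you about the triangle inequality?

d(A,B) = max(2, 4, 3, 3) = 4, d(B,C) = max(9, 10, 4, 4) = 10, d(A,C) = max(7, 6, 7, 7) = 7.
d(A,B) + d(B,C) - d(A,C) = 4 + 10 - 7 = 14 - 7 = 7. This is ≥ 0, so the triangle inequality holds for these points.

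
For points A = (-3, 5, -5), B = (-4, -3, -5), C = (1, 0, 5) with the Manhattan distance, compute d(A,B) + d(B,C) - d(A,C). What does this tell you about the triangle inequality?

d(A,B) = 1 + 8 + 0 = 9, d(B,C) = 5 + 3 + 10 = 18, d(A,C) = 4 + 5 + 10 = 19.
d(A,B) + d(B,C) - d(A,C) = 9 + 18 - 19 = 27 - 19 = 8. This is ≥ 0, so the triangle inequality holds for these points.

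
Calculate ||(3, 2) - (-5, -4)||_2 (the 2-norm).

(Σ|x_i - y_i|^2)^(1/2) = (|3 - (-5)|^2 + |2 - (-4)|^2)^(1/2)
= (8^2 + 6^2)^(1/2) = (64 + 36)^(1/2) = (100)^(1/2) = 10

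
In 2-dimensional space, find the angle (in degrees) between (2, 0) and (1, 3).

With u = (2, 0), v = (1, 3):
u·v = 2·1 + 0·3 = 2 + 0 = 2.
|u| = √(2² + 0²) = √4, |v| = √(1² + 3²) = √10, so |u||v| = √(4·10) = √40.
cos θ = (u·v)/(|u||v|) = 2/√40 ≈ 0.316228
θ = arccos(0.316228) ≈ 71.57°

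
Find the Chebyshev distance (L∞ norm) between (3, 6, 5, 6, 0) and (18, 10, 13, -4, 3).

max(|x_i - y_i|) = max(|3 - 18|, |6 - 10|, |5 - 13|, |6 - (-4)|, |0 - 3|) = max(15, 4, 8, 10, 3) = 15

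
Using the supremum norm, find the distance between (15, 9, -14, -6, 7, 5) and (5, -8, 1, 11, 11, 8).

max(|x_i - y_i|) = max(|15 - 5|, |9 - (-8)|, |-14 - 1|, |-6 - 11|, |7 - 11|, |5 - 8|) = max(10, 17, 15, 17, 4, 3) = 17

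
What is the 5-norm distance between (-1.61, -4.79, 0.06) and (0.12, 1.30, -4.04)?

(Σ|x_i - y_i|^5)^(1/5) = (|-1.61 - 0.12|^5 + |-4.79 - 1.3|^5 + |0.06 - (-4.04)|^5)^(1/5)
= (1.73^5 + 6.09^5 + 4.1^5)^(1/5) ≈ (15.4964 + 8376.9604 + 1158.562)^(1/5) = (9551.0188)^(1/5) ≈ 6.2519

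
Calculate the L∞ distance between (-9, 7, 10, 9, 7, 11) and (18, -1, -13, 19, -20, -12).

max(|x_i - y_i|) = max(|-9 - 18|, |7 - (-1)|, |10 - (-13)|, |9 - 19|, |7 - (-20)|, |11 - (-12)|) = max(27, 8, 23, 10, 27, 23) = 27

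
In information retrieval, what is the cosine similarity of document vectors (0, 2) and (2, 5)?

With u = (0, 2), v = (2, 5):
u·v = 0·2 + 2·5 = 0 + 10 = 10.
|u| = √(0² + 2²) = √4, |v| = √(2² + 5²) = √29, so |u||v| = √(4·29) = √116.
cos θ = (u·v)/(|u||v|) = 10/√116 ≈ 0.9285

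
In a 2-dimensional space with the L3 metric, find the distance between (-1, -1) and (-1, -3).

(Σ|x_i - y_i|^3)^(1/3) = (|-1 - (-1)|^3 + |-1 - (-3)|^3)^(1/3)
= (0^3 + 2^3)^(1/3) = (0 + 8)^(1/3) = (8)^(1/3) = 2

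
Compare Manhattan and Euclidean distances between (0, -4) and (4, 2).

L1 = |0 - 4| + |-4 - 2| = 4 + 6 = 10
L2 = √(4² + 6²) = √52 ≈ 7.2111
L1 ≥ L2 always (equality iff movement is along one axis); L1 > L2 here.
Ratio L1/L2 = 10/√52 ≈ 1.3868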